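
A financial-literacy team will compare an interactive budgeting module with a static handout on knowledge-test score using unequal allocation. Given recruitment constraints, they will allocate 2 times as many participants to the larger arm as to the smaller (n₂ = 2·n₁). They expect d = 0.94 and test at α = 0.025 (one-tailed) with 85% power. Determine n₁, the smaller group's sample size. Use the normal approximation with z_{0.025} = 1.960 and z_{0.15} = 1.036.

n₁ = 16

With allocation ratio k = n₂/n₁ = 2, Var(x̄₁−x̄₂) = σ²(1/n₁ + 1/(k·n₁)) = σ²·(k+1)/(k·n₁).
So n₁ = (1 + 1/k)·((z_{α} + z_β)/d)² = 1.500 × (2.996/0.94)².
n₁ = 1.500 × 10.16 = 15.2.
Round up: n₁ = 16, giving n₂ = 2 × 16 = 32.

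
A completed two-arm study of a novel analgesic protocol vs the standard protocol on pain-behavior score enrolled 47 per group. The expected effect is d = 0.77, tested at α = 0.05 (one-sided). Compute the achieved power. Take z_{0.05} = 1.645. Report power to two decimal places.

power ≈ 0.98

For two equal groups, power = Φ(d·√(n/2) − z_{α}).
d·√(n/2) = 0.77 × √(47/2) = 0.77 × 4.848 = 3.733.
z_β = 3.733 − 1.645 = 2.088.
Power = Φ(2.088) = 0.982.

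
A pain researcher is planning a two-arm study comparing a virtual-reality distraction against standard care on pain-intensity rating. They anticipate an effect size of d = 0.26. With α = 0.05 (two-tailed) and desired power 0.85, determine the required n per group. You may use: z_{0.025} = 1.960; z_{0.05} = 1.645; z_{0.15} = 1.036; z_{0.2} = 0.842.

n = 266 per group

For two independent groups with equal n: n = 2·((z_{α/2} + z_β) / d)².
z_{α/2} + z_β = 1.960 + 1.036 = 2.996.
n = 2 × (2.996 / 0.26)² = 2 × 11.523² = 2 × 132.78 = 265.6.
Round up to the next whole participant.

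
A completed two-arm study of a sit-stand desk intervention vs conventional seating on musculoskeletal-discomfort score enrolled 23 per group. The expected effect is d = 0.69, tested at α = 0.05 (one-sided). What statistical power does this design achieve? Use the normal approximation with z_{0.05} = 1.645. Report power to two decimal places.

For two equal groups, power = Φ(d·√(n/2) − z_{α}).
d·√(n/2) = 0.69 × √(23/2) = 0.69 × 3.391 = 2.340.
z_β = 2.340 − 1.645 = 0.695.
Power = Φ(0.695) = 0.756.

power ≈ 0.76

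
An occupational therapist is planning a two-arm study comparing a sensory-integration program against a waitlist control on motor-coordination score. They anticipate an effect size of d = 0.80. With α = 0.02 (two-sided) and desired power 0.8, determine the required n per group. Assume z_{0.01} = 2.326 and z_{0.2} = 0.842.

n = 32 per group

For two independent groups with equal n: n = 2·((z_{α/2} + z_β) / d)².
z_{α/2} + z_β = 2.326 + 0.842 = 3.168.
n = 2 × (3.168 / 0.80)² = 2 × 3.960² = 2 × 15.68 = 31.4.
Round up to the next whole participant.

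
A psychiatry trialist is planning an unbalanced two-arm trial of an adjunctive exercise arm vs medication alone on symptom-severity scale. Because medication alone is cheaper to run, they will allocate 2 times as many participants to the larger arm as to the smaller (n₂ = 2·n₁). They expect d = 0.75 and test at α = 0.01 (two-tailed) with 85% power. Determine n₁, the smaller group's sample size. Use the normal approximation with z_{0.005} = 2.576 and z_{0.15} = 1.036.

With allocation ratio k = n₂/n₁ = 2, Var(x̄₁−x̄₂) = σ²(1/n₁ + 1/(k·n₁)) = σ²·(k+1)/(k·n₁).
So n₁ = (1 + 1/k)·((z_{α/2} + z_β)/d)² = 1.500 × (3.612/0.75)².
n₁ = 1.500 × 23.19 = 34.8.
Round up: n₁ = 35, giving n₂ = 2 × 35 = 70.

n₁ = 35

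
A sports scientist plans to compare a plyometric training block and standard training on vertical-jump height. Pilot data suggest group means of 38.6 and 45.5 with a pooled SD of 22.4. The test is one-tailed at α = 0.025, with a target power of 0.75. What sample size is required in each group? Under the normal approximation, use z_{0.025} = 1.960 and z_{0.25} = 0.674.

n = 147 per group

Cohen's d = |M₁ − M₂| / SD_pooled = |38.6 − 45.5| / 22.4 = 6.9 / 22.4 = 0.308.
For two independent groups with equal n: n = 2·((z_{α} + z_β) / d)².
z_{α} + z_β = 1.960 + 0.674 = 2.634.
n = 2 × (2.634 / 0.308)² = 2 × 8.552² = 2 × 73.14 = 146.3.
Round up to the next whole participant.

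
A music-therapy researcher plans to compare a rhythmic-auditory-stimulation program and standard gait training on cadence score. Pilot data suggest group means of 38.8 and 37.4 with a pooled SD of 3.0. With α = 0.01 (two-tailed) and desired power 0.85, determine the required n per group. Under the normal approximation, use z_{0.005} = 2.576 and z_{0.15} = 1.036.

n = 120 per group

Cohen's d = |M₁ − M₂| / SD_pooled = |38.8 − 37.4| / 3.0 = 1.4 / 3.0 = 0.467.
For two independent groups with equal n: n = 2·((z_{α/2} + z_β) / d)².
z_{α/2} + z_β = 2.576 + 1.036 = 3.612.
n = 2 × (3.612 / 0.467)² = 2 × 7.734² = 2 × 59.82 = 119.6.
Round up to the next whole participant.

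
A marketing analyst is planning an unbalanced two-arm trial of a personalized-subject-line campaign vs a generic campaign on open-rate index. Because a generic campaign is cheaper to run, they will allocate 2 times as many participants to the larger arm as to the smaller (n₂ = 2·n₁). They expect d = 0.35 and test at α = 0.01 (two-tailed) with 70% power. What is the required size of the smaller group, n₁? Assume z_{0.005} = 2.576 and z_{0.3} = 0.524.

With allocation ratio k = n₂/n₁ = 2, Var(x̄₁−x̄₂) = σ²(1/n₁ + 1/(k·n₁)) = σ²·(k+1)/(k·n₁).
So n₁ = (1 + 1/k)·((z_{α/2} + z_β)/d)² = 1.500 × (3.100/0.35)².
n₁ = 1.500 × 78.45 = 117.7.
Round up: n₁ = 118, giving n₂ = 2 × 118 = 236.

n₁ = 118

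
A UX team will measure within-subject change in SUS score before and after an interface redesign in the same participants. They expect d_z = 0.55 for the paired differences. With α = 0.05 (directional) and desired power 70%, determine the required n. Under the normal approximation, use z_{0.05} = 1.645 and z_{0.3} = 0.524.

For a paired (one-sample on differences) test: n = ((z_{α} + z_β) / d)².
z_{α} + z_β = 1.645 + 0.524 = 2.169.
n = (2.169 / 0.55)² = 3.944² = 15.55.
Round up.

n = 16 pairs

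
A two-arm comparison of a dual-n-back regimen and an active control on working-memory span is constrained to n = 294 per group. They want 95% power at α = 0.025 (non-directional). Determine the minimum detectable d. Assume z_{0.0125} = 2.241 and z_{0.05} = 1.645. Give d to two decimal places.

d_min ≈ 0.32

For two independent groups of n = 294 each: d_min = (z_{α/2} + z_β)·√(2/n).
z-sum = 2.241 + 1.645 = 3.886.
d_min = 3.886 × √(2/294) = 3.886 × 0.0825 = 0.321.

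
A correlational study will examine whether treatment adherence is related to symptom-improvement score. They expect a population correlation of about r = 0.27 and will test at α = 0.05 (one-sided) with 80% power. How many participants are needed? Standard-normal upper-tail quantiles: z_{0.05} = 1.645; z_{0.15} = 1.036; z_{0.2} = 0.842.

Fisher's z: C = ½·ln((1+r)/(1−r)) = ½·ln(1.7397) = 0.2769.
n = ((z_{α} + z_β)/C)² + 3.
(1.645 + 0.842) / 0.2769 = 2.487 / 0.2769 = 8.982.
n = 8.982² + 3 = 80.67 + 3 = 83.7.
Round up.

n = 84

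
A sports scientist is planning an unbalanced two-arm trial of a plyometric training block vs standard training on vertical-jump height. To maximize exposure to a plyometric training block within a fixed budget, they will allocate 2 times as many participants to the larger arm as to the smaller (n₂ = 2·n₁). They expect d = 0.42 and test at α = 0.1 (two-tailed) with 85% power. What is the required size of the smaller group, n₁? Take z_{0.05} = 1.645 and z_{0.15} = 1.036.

With allocation ratio k = n₂/n₁ = 2, Var(x̄₁−x̄₂) = σ²(1/n₁ + 1/(k·n₁)) = σ²·(k+1)/(k·n₁).
So n₁ = (1 + 1/k)·((z_{α/2} + z_β)/d)² = 1.500 × (2.681/0.42)².
n₁ = 1.500 × 40.75 = 61.1.
Round up: n₁ = 62, giving n₂ = 2 × 62 = 124.

n₁ = 62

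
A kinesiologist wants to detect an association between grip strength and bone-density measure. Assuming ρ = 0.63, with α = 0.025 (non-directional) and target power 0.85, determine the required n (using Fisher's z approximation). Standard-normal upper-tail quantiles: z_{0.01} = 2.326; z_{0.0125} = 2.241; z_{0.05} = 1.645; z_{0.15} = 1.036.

n = 23

Fisher's z: C = ½·ln((1+r)/(1−r)) = ½·ln(4.4054) = 0.7414.
n = ((z_{α/2} + z_β)/C)² + 3.
(2.241 + 1.036) / 0.7414 = 3.277 / 0.7414 = 4.420.
n = 4.420² + 3 = 19.54 + 3 = 22.5.
Round up.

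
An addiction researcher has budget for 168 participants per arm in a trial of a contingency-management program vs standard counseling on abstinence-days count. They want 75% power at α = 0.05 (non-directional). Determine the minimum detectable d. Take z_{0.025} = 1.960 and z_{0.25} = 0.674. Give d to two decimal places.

d_min ≈ 0.29

For two independent groups of n = 168 each: d_min = (z_{α/2} + z_β)·√(2/n).
z-sum = 1.960 + 0.674 = 2.634.
d_min = 2.634 × √(2/168) = 2.634 × 0.1091 = 0.287.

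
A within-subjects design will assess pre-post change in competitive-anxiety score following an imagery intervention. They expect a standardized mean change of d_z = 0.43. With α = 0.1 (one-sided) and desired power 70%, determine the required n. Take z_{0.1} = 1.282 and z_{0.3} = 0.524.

For a paired (one-sample on differences) test: n = ((z_{α} + z_β) / d)².
z_{α} + z_β = 1.282 + 0.524 = 1.806.
n = (1.806 / 0.43)² = 4.200² = 17.64.
Round up.

n = 18 pairs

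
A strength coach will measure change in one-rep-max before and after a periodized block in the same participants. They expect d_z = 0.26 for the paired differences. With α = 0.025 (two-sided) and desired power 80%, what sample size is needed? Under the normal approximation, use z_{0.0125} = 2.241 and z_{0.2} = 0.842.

n = 141 pairs

For a paired (one-sample on differences) test: n = ((z_{α/2} + z_β) / d)².
z_{α/2} + z_β = 2.241 + 0.842 = 3.083.
n = (3.083 / 0.26)² = 11.858² = 140.60.
Round up.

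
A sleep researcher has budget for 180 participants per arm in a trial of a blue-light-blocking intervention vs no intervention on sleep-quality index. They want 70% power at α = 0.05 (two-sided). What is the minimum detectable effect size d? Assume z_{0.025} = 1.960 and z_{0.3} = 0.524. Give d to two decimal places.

For two independent groups of n = 180 each: d_min = (z_{α/2} + z_β)·√(2/n).
z-sum = 1.960 + 0.524 = 2.484.
d_min = 2.484 × √(2/180) = 2.484 × 0.1054 = 0.262.

d_min ≈ 0.26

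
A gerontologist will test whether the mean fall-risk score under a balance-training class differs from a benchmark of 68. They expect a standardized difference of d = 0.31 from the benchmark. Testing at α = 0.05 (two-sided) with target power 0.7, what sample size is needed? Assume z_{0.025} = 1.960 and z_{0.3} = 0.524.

n = 65

For a one-sample test: n = ((z_{α/2} + z_β) / d)².
z_{α/2} + z_β = 1.960 + 0.524 = 2.484.
n = (2.484 / 0.31)² = 8.013² = 64.21.
Round up.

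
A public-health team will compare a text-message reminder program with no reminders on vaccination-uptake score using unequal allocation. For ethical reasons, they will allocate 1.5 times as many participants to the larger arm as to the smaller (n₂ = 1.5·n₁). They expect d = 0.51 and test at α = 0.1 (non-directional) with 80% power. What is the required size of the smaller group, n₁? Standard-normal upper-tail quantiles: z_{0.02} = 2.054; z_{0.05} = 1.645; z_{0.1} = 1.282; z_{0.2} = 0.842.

n₁ = 40

With allocation ratio k = n₂/n₁ = 1.5, Var(x̄₁−x̄₂) = σ²(1/n₁ + 1/(k·n₁)) = σ²·(k+1)/(k·n₁).
So n₁ = (1 + 1/k)·((z_{α/2} + z_β)/d)² = 1.667 × (2.487/0.51)².
n₁ = 1.667 × 23.78 = 39.6.
Round up: n₁ = 40, giving n₂ = 1.5 × 40 = 60.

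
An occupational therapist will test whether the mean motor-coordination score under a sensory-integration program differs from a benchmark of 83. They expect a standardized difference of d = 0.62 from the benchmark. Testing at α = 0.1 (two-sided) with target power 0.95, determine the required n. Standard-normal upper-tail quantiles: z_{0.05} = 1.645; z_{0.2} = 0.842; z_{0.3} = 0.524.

n = 29

For a one-sample test: n = ((z_{α/2} + z_β) / d)².
z_{α/2} + z_β = 1.645 + 1.645 = 3.290.
n = (3.290 / 0.62)² = 5.306² = 28.16.
Round up.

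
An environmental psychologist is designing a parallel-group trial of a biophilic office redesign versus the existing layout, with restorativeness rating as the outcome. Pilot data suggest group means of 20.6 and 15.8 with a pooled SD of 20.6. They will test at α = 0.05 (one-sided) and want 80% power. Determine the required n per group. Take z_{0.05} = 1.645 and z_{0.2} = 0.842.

n = 228 per group

Cohen's d = |M₁ − M₂| / SD_pooled = |20.6 − 15.8| / 20.6 = 4.8 / 20.6 = 0.233.
For two independent groups with equal n: n = 2·((z_{α} + z_β) / d)².
z_{α} + z_β = 1.645 + 0.842 = 2.487.
n = 2 × (2.487 / 0.233)² = 2 × 10.674² = 2 × 113.93 = 227.9.
Round up to the next whole participant.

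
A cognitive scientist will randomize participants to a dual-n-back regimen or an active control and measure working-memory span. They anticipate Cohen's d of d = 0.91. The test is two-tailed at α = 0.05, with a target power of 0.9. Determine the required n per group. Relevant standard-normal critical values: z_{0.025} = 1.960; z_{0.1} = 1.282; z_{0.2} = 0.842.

For two independent groups with equal n: n = 2·((z_{α/2} + z_β) / d)².
z_{α/2} + z_β = 1.960 + 1.282 = 3.242.
n = 2 × (3.242 / 0.91)² = 2 × 3.563² = 2 × 12.69 = 25.4.
Round up to the next whole participant.

n = 26 per group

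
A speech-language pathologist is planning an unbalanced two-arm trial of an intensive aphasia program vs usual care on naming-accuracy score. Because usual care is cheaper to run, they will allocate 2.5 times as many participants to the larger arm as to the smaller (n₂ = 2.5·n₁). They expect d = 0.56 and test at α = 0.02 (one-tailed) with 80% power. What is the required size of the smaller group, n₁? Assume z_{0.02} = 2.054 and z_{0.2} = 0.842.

With allocation ratio k = n₂/n₁ = 2.5, Var(x̄₁−x̄₂) = σ²(1/n₁ + 1/(k·n₁)) = σ²·(k+1)/(k·n₁).
So n₁ = (1 + 1/k)·((z_{α} + z_β)/d)² = 1.400 × (2.896/0.56)².
n₁ = 1.400 × 26.74 = 37.4.
Round up: n₁ = 38, giving n₂ = 2.5 × 38 = 95.

n₁ = 38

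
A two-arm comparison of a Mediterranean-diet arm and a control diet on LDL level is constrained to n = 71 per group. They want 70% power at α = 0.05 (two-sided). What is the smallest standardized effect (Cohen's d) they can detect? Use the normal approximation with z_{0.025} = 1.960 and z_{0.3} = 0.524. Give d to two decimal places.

For two independent groups of n = 71 each: d_min = (z_{α/2} + z_β)·√(2/n).
z-sum = 1.960 + 0.524 = 2.484.
d_min = 2.484 × √(2/71) = 2.484 × 0.1678 = 0.417.

d_min ≈ 0.42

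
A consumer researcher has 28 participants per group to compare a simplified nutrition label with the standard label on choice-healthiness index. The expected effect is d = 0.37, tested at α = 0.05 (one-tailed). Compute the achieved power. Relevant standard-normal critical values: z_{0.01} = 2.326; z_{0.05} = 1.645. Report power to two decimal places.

power ≈ 0.40

For two equal groups, power = Φ(d·√(n/2) − z_{α}).
d·√(n/2) = 0.37 × √(28/2) = 0.37 × 3.742 = 1.384.
z_β = 1.384 − 1.645 = -0.261.
Power = Φ(-0.261) = 0.397.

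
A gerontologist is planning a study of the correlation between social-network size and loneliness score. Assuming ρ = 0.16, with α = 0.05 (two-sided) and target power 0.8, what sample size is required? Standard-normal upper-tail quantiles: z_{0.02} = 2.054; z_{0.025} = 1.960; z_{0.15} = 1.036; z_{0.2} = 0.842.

Fisher's z: C = ½·ln((1+r)/(1−r)) = ½·ln(1.3810) = 0.1614.
n = ((z_{α/2} + z_β)/C)² + 3.
(1.960 + 0.842) / 0.1614 = 2.802 / 0.1614 = 17.361.
n = 17.361² + 3 = 301.39 + 3 = 304.4.
Round up.

n = 305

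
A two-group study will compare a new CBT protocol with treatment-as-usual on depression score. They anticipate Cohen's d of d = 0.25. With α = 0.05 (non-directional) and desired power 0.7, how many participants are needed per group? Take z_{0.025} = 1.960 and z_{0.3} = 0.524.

For two independent groups with equal n: n = 2·((z_{α/2} + z_β) / d)².
z_{α/2} + z_β = 1.960 + 0.524 = 2.484.
n = 2 × (2.484 / 0.25)² = 2 × 9.936² = 2 × 98.72 = 197.4.
Round up to the next whole participant.

n = 198 per group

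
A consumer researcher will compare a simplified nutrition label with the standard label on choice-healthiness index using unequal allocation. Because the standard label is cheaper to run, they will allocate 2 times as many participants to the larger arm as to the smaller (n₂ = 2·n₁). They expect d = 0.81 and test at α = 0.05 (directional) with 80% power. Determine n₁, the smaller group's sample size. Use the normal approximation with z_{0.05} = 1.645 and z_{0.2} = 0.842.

n₁ = 15

With allocation ratio k = n₂/n₁ = 2, Var(x̄₁−x̄₂) = σ²(1/n₁ + 1/(k·n₁)) = σ²·(k+1)/(k·n₁).
So n₁ = (1 + 1/k)·((z_{α} + z_β)/d)² = 1.500 × (2.487/0.81)².
n₁ = 1.500 × 9.43 = 14.1.
Round up: n₁ = 15, giving n₂ = 2 × 15 = 30.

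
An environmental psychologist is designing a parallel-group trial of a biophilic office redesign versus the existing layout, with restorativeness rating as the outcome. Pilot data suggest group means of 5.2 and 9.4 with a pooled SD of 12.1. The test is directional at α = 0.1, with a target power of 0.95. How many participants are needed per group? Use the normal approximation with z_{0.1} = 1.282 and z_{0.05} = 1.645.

Cohen's d = |M₁ − M₂| / SD_pooled = |5.2 − 9.4| / 12.1 = 4.2 / 12.1 = 0.347.
For two independent groups with equal n: n = 2·((z_{α} + z_β) / d)².
z_{α} + z_β = 1.282 + 1.645 = 2.927.
n = 2 × (2.927 / 0.347)² = 2 × 8.435² = 2 × 71.15 = 142.3.
Round up to the next whole participant.

n = 143 per group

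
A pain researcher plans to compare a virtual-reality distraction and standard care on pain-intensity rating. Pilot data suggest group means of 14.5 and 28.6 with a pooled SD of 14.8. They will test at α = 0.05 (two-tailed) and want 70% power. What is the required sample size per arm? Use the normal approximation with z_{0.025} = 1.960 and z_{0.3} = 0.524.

n = 14 per group

Cohen's d = |M₁ − M₂| / SD_pooled = |14.5 − 28.6| / 14.8 = 14.1 / 14.8 = 0.953.
For two independent groups with equal n: n = 2·((z_{α/2} + z_β) / d)².
z_{α/2} + z_β = 1.960 + 0.524 = 2.484.
n = 2 × (2.484 / 0.953)² = 2 × 2.607² = 2 × 6.79 = 13.6.
Round up to the next whole participant.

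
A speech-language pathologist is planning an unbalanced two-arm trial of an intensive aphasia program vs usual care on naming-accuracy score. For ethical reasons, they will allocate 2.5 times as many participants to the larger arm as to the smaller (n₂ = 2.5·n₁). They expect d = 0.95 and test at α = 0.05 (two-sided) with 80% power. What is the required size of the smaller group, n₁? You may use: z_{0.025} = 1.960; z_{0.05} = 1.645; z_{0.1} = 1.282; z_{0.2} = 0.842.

With allocation ratio k = n₂/n₁ = 2.5, Var(x̄₁−x̄₂) = σ²(1/n₁ + 1/(k·n₁)) = σ²·(k+1)/(k·n₁).
So n₁ = (1 + 1/k)·((z_{α/2} + z_β)/d)² = 1.400 × (2.802/0.95)².
n₁ = 1.400 × 8.70 = 12.2.
Round up: n₁ = 13, giving n₂ = ⌈2.5 × 13⌉ = ⌈32.5⌉ = 33.

n₁ = 13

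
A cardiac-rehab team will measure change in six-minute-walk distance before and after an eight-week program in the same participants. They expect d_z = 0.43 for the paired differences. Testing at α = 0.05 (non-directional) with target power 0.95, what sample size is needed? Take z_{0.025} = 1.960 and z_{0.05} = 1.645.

n = 71 pairs

For a paired (one-sample on differences) test: n = ((z_{α/2} + z_β) / d)².
z_{α/2} + z_β = 1.960 + 1.645 = 3.605.
n = (3.605 / 0.43)² = 8.384² = 70.29.
Round up.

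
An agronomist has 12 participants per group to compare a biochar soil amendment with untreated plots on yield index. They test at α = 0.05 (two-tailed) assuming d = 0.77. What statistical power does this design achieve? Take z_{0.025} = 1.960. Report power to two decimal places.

power ≈ 0.47

For two equal groups, power = Φ(d·√(n/2) − z_{α/2}).
d·√(n/2) = 0.77 × √(12/2) = 0.77 × 2.449 = 1.886.
z_β = 1.886 − 1.960 = -0.074.
Power = Φ(-0.074) = 0.471.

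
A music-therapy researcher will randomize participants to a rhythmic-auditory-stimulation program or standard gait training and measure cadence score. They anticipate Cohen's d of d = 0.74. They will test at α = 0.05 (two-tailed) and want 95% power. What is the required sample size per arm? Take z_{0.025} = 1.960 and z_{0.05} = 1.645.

n = 48 per group

For two independent groups with equal n: n = 2·((z_{α/2} + z_β) / d)².
z_{α/2} + z_β = 1.960 + 1.645 = 3.605.
n = 2 × (3.605 / 0.74)² = 2 × 4.872² = 2 × 23.73 = 47.5.
Round up to the next whole participant.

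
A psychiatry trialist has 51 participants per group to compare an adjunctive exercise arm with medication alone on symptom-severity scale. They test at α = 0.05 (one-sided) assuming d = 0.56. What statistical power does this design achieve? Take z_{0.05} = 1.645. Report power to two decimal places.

power ≈ 0.88

For two equal groups, power = Φ(d·√(n/2) − z_{α}).
d·√(n/2) = 0.56 × √(51/2) = 0.56 × 5.050 = 2.828.
z_β = 2.828 − 1.645 = 1.183.
Power = Φ(1.183) = 0.882.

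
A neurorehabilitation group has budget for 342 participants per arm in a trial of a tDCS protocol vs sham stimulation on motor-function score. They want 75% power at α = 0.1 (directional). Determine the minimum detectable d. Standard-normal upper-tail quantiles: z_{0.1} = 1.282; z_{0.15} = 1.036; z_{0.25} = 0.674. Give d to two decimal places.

d_min ≈ 0.15

For two independent groups of n = 342 each: d_min = (z_{α} + z_β)·√(2/n).
z-sum = 1.282 + 0.674 = 1.956.
d_min = 1.956 × √(2/342) = 1.956 × 0.0765 = 0.150.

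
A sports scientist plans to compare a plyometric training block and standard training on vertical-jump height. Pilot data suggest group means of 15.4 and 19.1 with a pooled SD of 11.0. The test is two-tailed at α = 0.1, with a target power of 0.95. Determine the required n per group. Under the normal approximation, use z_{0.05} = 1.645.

Cohen's d = |M₁ − M₂| / SD_pooled = |15.4 − 19.1| / 11.0 = 3.7 / 11.0 = 0.336.
For two independent groups with equal n: n = 2·((z_{α/2} + z_β) / d)².
z_{α/2} + z_β = 1.645 + 1.645 = 3.290.
n = 2 × (3.290 / 0.336)² = 2 × 9.792² = 2 × 95.88 = 191.8.
Round up to the next whole participant.

n = 192 per group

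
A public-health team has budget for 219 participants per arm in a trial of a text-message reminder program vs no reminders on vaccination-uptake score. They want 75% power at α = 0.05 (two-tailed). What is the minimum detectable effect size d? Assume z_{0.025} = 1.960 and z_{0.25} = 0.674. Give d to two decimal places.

For two independent groups of n = 219 each: d_min = (z_{α/2} + z_β)·√(2/n).
z-sum = 1.960 + 0.674 = 2.634.
d_min = 2.634 × √(2/219) = 2.634 × 0.0956 = 0.252.

d_min ≈ 0.25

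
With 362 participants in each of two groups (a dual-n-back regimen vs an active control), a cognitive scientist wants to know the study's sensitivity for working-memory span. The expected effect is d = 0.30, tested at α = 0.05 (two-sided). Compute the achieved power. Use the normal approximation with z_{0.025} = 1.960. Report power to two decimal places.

For two equal groups, power = Φ(d·√(n/2) − z_{α/2}).
d·√(n/2) = 0.30 × √(362/2) = 0.30 × 13.454 = 4.036.
z_β = 4.036 − 1.960 = 2.076.
Power = Φ(2.076) = 0.981.

power ≈ 0.98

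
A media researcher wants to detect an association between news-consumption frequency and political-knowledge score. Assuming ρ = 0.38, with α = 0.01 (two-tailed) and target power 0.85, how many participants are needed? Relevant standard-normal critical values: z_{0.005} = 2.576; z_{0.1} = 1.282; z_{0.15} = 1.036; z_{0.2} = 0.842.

n = 85

Fisher's z: C = ½·ln((1+r)/(1−r)) = ½·ln(2.2258) = 0.4001.
n = ((z_{α/2} + z_β)/C)² + 3.
(2.576 + 1.036) / 0.4001 = 3.612 / 0.4001 = 9.028.
n = 9.028² + 3 = 81.50 + 3 = 84.5.
Round up.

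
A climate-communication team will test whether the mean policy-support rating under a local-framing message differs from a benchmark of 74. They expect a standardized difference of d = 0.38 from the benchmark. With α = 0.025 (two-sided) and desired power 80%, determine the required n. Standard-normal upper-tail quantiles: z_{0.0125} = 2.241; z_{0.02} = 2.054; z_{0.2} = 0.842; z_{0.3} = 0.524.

n = 66

For a one-sample test: n = ((z_{α/2} + z_β) / d)².
z_{α/2} + z_β = 2.241 + 0.842 = 3.083.
n = (3.083 / 0.38)² = 8.113² = 65.82.
Round up.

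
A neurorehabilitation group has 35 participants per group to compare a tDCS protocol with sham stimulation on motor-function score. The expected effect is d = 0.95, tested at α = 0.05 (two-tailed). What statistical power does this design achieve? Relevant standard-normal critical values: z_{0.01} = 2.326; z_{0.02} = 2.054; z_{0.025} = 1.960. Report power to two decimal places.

power ≈ 0.98

For two equal groups, power = Φ(d·√(n/2) − z_{α/2}).
d·√(n/2) = 0.95 × √(35/2) = 0.95 × 4.183 = 3.974.
z_β = 3.974 − 1.960 = 2.014.
Power = Φ(2.014) = 0.978.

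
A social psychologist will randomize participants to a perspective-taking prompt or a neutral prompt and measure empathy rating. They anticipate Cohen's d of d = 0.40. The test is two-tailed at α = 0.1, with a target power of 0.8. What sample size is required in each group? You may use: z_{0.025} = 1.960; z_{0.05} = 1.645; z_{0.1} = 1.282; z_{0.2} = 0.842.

n = 78 per group

For two independent groups with equal n: n = 2·((z_{α/2} + z_β) / d)².
z_{α/2} + z_β = 1.645 + 0.842 = 2.487.
n = 2 × (2.487 / 0.40)² = 2 × 6.218² = 2 × 38.66 = 77.3.
Round up to the next whole participant.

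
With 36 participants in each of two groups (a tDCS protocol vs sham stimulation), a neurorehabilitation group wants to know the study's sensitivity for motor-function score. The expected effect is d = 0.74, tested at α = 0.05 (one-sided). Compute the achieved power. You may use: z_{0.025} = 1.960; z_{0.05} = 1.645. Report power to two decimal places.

For two equal groups, power = Φ(d·√(n/2) − z_{α}).
d·√(n/2) = 0.74 × √(36/2) = 0.74 × 4.243 = 3.140.
z_β = 3.140 − 1.645 = 1.495.
Power = Φ(1.495) = 0.932.

power ≈ 0.93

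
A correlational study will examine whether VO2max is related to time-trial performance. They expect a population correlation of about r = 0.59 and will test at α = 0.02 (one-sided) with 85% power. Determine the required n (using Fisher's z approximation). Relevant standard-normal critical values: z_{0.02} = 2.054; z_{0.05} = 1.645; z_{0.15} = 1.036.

n = 24

Fisher's z: C = ½·ln((1+r)/(1−r)) = ½·ln(3.8780) = 0.6777.
n = ((z_{α} + z_β)/C)² + 3.
(2.054 + 1.036) / 0.6777 = 3.090 / 0.6777 = 4.560.
n = 4.560² + 3 = 20.79 + 3 = 23.8.
Round up.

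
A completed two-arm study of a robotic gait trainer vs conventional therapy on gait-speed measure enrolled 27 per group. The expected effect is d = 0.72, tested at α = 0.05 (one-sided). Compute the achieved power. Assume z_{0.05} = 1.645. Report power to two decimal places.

For two equal groups, power = Φ(d·√(n/2) − z_{α}).
d·√(n/2) = 0.72 × √(27/2) = 0.72 × 3.674 = 2.645.
z_β = 2.645 − 1.645 = 1.000.
Power = Φ(1.000) = 0.841.

power ≈ 0.84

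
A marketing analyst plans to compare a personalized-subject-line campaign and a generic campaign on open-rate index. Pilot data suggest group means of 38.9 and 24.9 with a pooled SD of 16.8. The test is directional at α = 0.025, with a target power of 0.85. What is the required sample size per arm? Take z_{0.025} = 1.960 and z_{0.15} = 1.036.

n = 26 per group

Cohen's d = |M₁ − M₂| / SD_pooled = |38.9 − 24.9| / 16.8 = 14.0 / 16.8 = 0.833.
For two independent groups with equal n: n = 2·((z_{α} + z_β) / d)².
z_{α} + z_β = 1.960 + 1.036 = 2.996.
n = 2 × (2.996 / 0.833)² = 2 × 3.597² = 2 × 12.94 = 25.9.
Round up to the next whole participant.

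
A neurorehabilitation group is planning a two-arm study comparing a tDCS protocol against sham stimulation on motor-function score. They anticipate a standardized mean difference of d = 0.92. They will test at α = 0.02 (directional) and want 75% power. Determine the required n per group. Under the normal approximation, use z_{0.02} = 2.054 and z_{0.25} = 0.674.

For two independent groups with equal n: n = 2·((z_{α} + z_β) / d)².
z_{α} + z_β = 2.054 + 0.674 = 2.728.
n = 2 × (2.728 / 0.92)² = 2 × 2.965² = 2 × 8.79 = 17.6.
Round up to the next whole participant.

n = 18 per group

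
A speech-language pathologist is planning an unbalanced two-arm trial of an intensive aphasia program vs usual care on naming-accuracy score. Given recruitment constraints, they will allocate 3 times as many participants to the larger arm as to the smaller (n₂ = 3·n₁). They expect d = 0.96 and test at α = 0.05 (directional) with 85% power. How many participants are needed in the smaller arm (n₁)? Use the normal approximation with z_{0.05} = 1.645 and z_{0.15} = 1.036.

With allocation ratio k = n₂/n₁ = 3, Var(x̄₁−x̄₂) = σ²(1/n₁ + 1/(k·n₁)) = σ²·(k+1)/(k·n₁).
So n₁ = (1 + 1/k)·((z_{α} + z_β)/d)² = 1.333 × (2.681/0.96)².
n₁ = 1.333 × 7.80 = 10.4.
Round up: n₁ = 11, giving n₂ = 3 × 11 = 33.

n₁ = 11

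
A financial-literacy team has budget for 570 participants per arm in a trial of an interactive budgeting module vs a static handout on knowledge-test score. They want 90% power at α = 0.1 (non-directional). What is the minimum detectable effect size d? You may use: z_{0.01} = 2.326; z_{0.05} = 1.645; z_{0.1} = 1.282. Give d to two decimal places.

d_min ≈ 0.17

For two independent groups of n = 570 each: d_min = (z_{α/2} + z_β)·√(2/n).
z-sum = 1.645 + 1.282 = 2.927.
d_min = 2.927 × √(2/570) = 2.927 × 0.0592 = 0.173.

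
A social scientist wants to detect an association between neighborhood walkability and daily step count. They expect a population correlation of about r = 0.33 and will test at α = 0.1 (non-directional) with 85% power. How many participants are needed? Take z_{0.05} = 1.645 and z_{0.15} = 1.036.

n = 65

Fisher's z: C = ½·ln((1+r)/(1−r)) = ½·ln(1.9851) = 0.3428.
n = ((z_{α/2} + z_β)/C)² + 3.
(1.645 + 1.036) / 0.3428 = 2.681 / 0.3428 = 7.821.
n = 7.821² + 3 = 61.17 + 3 = 64.2.
Round up.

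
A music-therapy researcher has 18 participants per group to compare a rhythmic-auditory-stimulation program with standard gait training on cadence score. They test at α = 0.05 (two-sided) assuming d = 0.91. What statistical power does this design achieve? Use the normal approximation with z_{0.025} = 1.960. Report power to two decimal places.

power ≈ 0.78

For two equal groups, power = Φ(d·√(n/2) − z_{α/2}).
d·√(n/2) = 0.91 × √(18/2) = 0.91 × 3.000 = 2.730.
z_β = 2.730 − 1.960 = 0.770.
Power = Φ(0.770) = 0.779.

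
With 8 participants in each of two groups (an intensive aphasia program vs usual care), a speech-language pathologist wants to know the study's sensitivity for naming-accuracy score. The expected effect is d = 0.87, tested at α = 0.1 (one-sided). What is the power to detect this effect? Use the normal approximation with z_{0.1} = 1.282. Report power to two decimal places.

power ≈ 0.68

For two equal groups, power = Φ(d·√(n/2) − z_{α}).
d·√(n/2) = 0.87 × √(8/2) = 0.87 × 2.000 = 1.740.
z_β = 1.740 − 1.282 = 0.458.
Power = Φ(0.458) = 0.677.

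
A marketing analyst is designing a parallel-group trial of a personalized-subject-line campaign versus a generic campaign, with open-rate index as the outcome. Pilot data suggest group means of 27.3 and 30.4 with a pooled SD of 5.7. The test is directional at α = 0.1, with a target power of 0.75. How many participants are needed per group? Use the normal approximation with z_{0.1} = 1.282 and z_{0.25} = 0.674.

n = 26 per group

Cohen's d = |M₁ − M₂| / SD_pooled = |27.3 − 30.4| / 5.7 = 3.1 / 5.7 = 0.544.
For two independent groups with equal n: n = 2·((z_{α} + z_β) / d)².
z_{α} + z_β = 1.282 + 0.674 = 1.956.
n = 2 × (1.956 / 0.544)² = 2 × 3.596² = 2 × 12.93 = 25.9.
Round up to the next whole participant.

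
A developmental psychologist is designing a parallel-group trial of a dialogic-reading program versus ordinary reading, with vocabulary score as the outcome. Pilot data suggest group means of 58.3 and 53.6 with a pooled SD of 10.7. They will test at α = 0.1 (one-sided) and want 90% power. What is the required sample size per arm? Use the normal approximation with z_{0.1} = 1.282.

Cohen's d = |M₁ − M₂| / SD_pooled = |58.3 − 53.6| / 10.7 = 4.7 / 10.7 = 0.439.
For two independent groups with equal n: n = 2·((z_{α} + z_β) / d)².
z_{α} + z_β = 1.282 + 1.282 = 2.564.
n = 2 × (2.564 / 0.439)² = 2 × 5.841² = 2 × 34.11 = 68.2.
Round up to the next whole participant.

n = 69 per group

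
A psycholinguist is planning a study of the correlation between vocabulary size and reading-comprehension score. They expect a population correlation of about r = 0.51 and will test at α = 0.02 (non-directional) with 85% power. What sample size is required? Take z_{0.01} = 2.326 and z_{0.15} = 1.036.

n = 39

Fisher's z: C = ½·ln((1+r)/(1−r)) = ½·ln(3.0816) = 0.5627.
n = ((z_{α/2} + z_β)/C)² + 3.
(2.326 + 1.036) / 0.5627 = 3.362 / 0.5627 = 5.975.
n = 5.975² + 3 = 35.70 + 3 = 38.7.
Round up.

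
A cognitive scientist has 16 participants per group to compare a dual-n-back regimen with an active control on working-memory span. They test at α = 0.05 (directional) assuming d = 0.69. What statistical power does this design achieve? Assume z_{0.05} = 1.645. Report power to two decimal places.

For two equal groups, power = Φ(d·√(n/2) − z_{α}).
d·√(n/2) = 0.69 × √(16/2) = 0.69 × 2.828 = 1.952.
z_β = 1.952 − 1.645 = 0.307.
Power = Φ(0.307) = 0.620.

power ≈ 0.62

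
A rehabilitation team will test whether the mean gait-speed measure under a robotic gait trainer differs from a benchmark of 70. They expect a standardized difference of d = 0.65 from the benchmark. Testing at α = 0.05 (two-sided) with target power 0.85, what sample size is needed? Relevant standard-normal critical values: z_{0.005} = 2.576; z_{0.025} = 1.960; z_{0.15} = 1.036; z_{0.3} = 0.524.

For a one-sample test: n = ((z_{α/2} + z_β) / d)².
z_{α/2} + z_β = 1.960 + 1.036 = 2.996.
n = (2.996 / 0.65)² = 4.609² = 21.25.
Round up.

n = 22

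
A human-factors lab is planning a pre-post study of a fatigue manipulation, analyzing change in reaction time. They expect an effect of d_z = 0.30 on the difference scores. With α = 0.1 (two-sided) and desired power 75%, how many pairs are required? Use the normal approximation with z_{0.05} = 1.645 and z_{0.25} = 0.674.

n = 60 pairs

For a paired (one-sample on differences) test: n = ((z_{α/2} + z_β) / d)².
z_{α/2} + z_β = 1.645 + 0.674 = 2.319.
n = (2.319 / 0.30)² = 7.730² = 59.75.
Round up.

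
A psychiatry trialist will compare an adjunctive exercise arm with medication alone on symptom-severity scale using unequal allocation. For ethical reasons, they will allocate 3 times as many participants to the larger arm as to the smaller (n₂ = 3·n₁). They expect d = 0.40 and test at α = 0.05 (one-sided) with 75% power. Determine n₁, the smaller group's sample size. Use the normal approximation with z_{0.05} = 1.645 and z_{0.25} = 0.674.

n₁ = 45

With allocation ratio k = n₂/n₁ = 3, Var(x̄₁−x̄₂) = σ²(1/n₁ + 1/(k·n₁)) = σ²·(k+1)/(k·n₁).
So n₁ = (1 + 1/k)·((z_{α} + z_β)/d)² = 1.333 × (2.319/0.40)².
n₁ = 1.333 × 33.61 = 44.8.
Round up: n₁ = 45, giving n₂ = 3 × 45 = 135.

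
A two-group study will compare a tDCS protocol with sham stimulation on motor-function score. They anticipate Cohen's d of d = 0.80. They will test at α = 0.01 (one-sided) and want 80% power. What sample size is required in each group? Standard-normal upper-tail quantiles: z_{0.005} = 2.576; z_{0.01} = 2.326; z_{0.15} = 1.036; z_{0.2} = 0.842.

n = 32 per group

For two independent groups with equal n: n = 2·((z_{α} + z_β) / d)².
z_{α} + z_β = 2.326 + 0.842 = 3.168.
n = 2 × (3.168 / 0.80)² = 2 × 3.960² = 2 × 15.68 = 31.4.
Round up to the next whole participant.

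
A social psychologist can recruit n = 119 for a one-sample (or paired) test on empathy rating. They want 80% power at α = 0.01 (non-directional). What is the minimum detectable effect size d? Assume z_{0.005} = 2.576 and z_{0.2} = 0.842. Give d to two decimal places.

For a single sample (or paired design) of n = 119: d_min = (z_{α/2} + z_β)/√n.
z-sum = 2.576 + 0.842 = 3.418.
d_min = 3.418 / √119 = 3.418 / 10.909 = 0.313.

d_min ≈ 0.31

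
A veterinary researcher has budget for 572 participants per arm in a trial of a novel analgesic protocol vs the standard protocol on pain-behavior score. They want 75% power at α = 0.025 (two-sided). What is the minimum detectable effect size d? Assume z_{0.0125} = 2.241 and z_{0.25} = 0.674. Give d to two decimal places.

d_min ≈ 0.17

For two independent groups of n = 572 each: d_min = (z_{α/2} + z_β)·√(2/n).
z-sum = 2.241 + 0.674 = 2.915.
d_min = 2.915 × √(2/572) = 2.915 × 0.0591 = 0.172.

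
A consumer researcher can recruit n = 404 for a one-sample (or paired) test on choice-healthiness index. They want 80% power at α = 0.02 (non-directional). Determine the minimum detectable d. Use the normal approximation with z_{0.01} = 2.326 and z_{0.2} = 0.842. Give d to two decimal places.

d_min ≈ 0.16

For a single sample (or paired design) of n = 404: d_min = (z_{α/2} + z_β)/√n.
z-sum = 2.326 + 0.842 = 3.168.
d_min = 3.168 / √404 = 3.168 / 20.100 = 0.158.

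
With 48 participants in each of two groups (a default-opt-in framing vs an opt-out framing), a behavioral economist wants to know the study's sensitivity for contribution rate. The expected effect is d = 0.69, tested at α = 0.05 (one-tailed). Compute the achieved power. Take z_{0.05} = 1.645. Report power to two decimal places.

power ≈ 0.96

For two equal groups, power = Φ(d·√(n/2) − z_{α}).
d·√(n/2) = 0.69 × √(48/2) = 0.69 × 4.899 = 3.380.
z_β = 3.380 − 1.645 = 1.735.
Power = Φ(1.735) = 0.959.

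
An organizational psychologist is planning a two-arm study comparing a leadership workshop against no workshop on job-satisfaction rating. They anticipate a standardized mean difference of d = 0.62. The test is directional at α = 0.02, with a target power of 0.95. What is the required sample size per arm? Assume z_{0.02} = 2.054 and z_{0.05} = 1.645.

For two independent groups with equal n: n = 2·((z_{α} + z_β) / d)².
z_{α} + z_β = 2.054 + 1.645 = 3.699.
n = 2 × (3.699 / 0.62)² = 2 × 5.966² = 2 × 35.59 = 71.2.
Round up to the next whole participant.

n = 72 per group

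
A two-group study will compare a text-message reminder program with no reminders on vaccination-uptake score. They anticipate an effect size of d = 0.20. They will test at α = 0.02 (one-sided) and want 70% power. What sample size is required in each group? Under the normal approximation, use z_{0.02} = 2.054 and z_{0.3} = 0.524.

n = 333 per group

For two independent groups with equal n: n = 2·((z_{α} + z_β) / d)².
z_{α} + z_β = 2.054 + 0.524 = 2.578.
n = 2 × (2.578 / 0.20)² = 2 × 12.890² = 2 × 166.15 = 332.3.
Round up to the next whole participant.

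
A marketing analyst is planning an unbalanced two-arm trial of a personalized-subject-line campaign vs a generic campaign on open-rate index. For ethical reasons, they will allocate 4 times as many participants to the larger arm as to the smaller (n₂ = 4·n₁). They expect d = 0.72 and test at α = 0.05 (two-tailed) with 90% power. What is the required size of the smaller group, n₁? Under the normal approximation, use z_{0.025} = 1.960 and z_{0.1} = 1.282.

n₁ = 26

With allocation ratio k = n₂/n₁ = 4, Var(x̄₁−x̄₂) = σ²(1/n₁ + 1/(k·n₁)) = σ²·(k+1)/(k·n₁).
So n₁ = (1 + 1/k)·((z_{α/2} + z_β)/d)² = 1.250 × (3.242/0.72)².
n₁ = 1.250 × 20.28 = 25.3.
Round up: n₁ = 26, giving n₂ = 4 × 26 = 104.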